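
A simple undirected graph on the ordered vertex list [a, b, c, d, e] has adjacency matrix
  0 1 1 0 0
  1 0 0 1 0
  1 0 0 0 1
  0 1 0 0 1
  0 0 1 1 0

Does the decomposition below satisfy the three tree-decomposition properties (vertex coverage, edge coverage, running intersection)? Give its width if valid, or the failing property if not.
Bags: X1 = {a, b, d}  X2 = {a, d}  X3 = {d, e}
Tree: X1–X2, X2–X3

No — vertex c appears in no bag.

A tree decomposition must satisfy three properties: every vertex lies in some bag; for every edge, both endpoints lie together in some bag; and for every vertex, the bags containing it form a connected subtree. Here vertex c appears in no bag, so the decomposition is invalid.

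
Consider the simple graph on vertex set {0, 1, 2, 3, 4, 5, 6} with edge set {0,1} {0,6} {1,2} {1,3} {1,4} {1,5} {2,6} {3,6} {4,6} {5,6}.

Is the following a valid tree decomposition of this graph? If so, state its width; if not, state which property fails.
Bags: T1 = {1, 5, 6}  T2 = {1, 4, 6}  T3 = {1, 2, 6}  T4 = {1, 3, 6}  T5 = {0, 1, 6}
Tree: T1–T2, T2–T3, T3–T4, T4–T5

Every vertex of G appears in some bag (union = {0, 1, 2, 3, 4, 5, 6}); every edge is covered by a bag; and for each vertex v the set of bags containing v is connected in the bag tree. The decomposition is therefore valid. The largest bag has 3 vertices, so the width is 2.

Yes; width 2.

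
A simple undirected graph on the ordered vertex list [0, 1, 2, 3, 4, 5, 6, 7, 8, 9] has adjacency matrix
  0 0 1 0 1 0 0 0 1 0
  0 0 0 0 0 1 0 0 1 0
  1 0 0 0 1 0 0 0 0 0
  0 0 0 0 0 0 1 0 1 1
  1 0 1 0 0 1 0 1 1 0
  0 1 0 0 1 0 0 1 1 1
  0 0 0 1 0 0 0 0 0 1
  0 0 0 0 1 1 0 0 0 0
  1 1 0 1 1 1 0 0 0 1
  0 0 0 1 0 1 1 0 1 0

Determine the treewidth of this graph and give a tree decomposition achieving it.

Treewidth 2.
One such decomposition:
Bags: B1 = {0, 4, 8}  B2 = {4, 5, 8}  B3 = {1, 5, 8}  B4 = {0, 2, 4}  B5 = {5, 8, 9}  B6 = {4, 5, 7}  B7 = {3, 8, 9}  B8 = {3, 6, 9}
Tree: B1–B2, B2–B3, B1–B4, B2–B5, B2–B6, B5–B7, B7–B8

Each bag holds 3 vertices, so the decomposition has width 2, which upper-bounds the treewidth. Conversely, {0, 4, 8} is a clique of size 3, and the vertices of any clique must share a bag in every tree decomposition; so some bag has ≥ 3 vertices and tw(G) ≥ 2. Hence tw(G) = 2 exactly.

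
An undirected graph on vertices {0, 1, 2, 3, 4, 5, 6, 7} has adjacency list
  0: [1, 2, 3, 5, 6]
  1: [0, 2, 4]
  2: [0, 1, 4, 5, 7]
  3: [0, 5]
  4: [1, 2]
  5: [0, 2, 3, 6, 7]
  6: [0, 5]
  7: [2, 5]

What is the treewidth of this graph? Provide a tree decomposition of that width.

Each bag holds 3 vertices, so the decomposition has width 2, which upper-bounds the treewidth. Conversely, {0, 1, 2} is a clique of size 3, and the vertices of any clique must share a bag in every tree decomposition; so some bag has ≥ 3 vertices and tw(G) ≥ 2. The upper and lower bounds meet at 2, so that is the treewidth.

Treewidth 2.
Bags: B1 = {0, 2, 5}  B2 = {0, 1, 2}  B3 = {0, 3, 5}  B4 = {2, 5, 7}  B5 = {0, 5, 6}  B6 = {1, 2, 4}
Tree: B1–B2, B1–B3, B1–B4, B1–B5, B2–B6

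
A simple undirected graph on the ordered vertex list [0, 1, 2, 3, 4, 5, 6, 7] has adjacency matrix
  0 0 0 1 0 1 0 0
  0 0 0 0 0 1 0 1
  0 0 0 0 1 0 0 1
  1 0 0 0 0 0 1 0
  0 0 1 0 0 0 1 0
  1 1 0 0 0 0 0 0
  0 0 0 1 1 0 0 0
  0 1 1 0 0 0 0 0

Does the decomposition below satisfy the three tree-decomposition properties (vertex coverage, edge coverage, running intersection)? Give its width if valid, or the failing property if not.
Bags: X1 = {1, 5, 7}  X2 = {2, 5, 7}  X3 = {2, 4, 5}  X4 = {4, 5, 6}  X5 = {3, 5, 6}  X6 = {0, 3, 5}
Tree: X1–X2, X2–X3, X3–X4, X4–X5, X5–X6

Yes; width 2.

Checking the three conditions: (i) the bags cover all of {0, 1, 2, 3, 4, 5, 6, 7}; (ii) for each edge, some bag contains both endpoints; (iii) the bags containing any fixed vertex form a subtree. All hold, so the decomposition is valid with width 3 − 1 = 2.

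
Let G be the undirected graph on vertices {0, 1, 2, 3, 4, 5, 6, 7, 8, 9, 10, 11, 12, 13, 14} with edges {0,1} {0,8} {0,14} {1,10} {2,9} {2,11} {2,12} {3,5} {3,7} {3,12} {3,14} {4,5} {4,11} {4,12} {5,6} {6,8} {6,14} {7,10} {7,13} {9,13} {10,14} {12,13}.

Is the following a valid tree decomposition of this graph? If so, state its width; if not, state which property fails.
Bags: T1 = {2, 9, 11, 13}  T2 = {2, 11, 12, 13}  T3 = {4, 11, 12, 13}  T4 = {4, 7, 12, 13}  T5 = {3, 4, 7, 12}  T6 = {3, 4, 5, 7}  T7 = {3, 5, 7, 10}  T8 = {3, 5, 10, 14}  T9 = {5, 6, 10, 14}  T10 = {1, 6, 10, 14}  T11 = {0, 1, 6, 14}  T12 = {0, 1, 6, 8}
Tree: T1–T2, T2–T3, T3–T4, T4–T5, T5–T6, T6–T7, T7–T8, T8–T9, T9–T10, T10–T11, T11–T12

Checking the three conditions: (i) the bags cover all of {0, 1, 2, 3, 4, 5, 6, 7, 8, 9, 10, 11, 12, 13, 14}; (ii) for each edge, some bag contains both endpoints; (iii) the bags containing any fixed vertex form a subtree. All hold, so the decomposition is valid with width 4 − 1 = 3.

Yes; width 3.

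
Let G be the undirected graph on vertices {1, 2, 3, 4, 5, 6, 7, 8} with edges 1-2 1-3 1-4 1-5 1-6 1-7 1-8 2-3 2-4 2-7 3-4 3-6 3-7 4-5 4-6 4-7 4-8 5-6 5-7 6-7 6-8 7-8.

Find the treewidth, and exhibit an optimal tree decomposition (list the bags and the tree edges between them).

Treewidth 4.
One such decomposition:
Bags: B1 = {1, 3, 4, 6, 7}  B2 = {1, 4, 6, 7, 8}  B3 = {1, 2, 3, 4, 7}  B4 = {1, 4, 5, 6, 7}
Tree: B1–B2, B1–B3, B2–B4

Every bag has size at most 5, so the width is 5 − 1 = 4 and tw(G) ≤ 4. For the lower bound, the 5 vertices {1, 2, 3, 4, 7} are pairwise adjacent, and any tree decomposition puts a clique entirely inside one bag — forcing width ≥ 4. Hence tw(G) = 4 exactly.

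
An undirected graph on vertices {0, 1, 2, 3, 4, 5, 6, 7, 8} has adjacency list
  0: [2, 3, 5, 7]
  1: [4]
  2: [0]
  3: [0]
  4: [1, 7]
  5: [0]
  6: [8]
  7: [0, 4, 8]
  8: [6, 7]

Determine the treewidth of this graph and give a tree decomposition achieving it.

Treewidth 1.
One such decomposition:
Bags: B1 = {0, 7}  B2 = {0, 2}  B3 = {7, 8}  B4 = {0, 5}  B5 = {6, 8}  B6 = {0, 3}  B7 = {4, 7}  B8 = {1, 4}
Tree: B1–B2, B1–B3, B1–B4, B3–B5, B1–B6, B3–B7, B7–B8

Every bag has size at most 2, so the width is 2 − 1 = 1 and tw(G) ≤ 1. Any graph with an edge has treewidth ≥ 1, and G has the edge 7–0. The upper and lower bounds meet at 1, so that is the treewidth.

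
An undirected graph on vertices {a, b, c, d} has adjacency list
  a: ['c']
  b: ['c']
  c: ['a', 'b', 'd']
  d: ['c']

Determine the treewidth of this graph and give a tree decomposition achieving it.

Treewidth 1.
Bags: B1 = {b, c}  B2 = {c, d}  B3 = {a, c}
Tree: B1–B2, B2–B3

Every bag has size at most 2, so the width is 2 − 1 = 1 and tw(G) ≤ 1. G has an edge, so its treewidth is at least 1. Combining the bounds, tw(G) = 1.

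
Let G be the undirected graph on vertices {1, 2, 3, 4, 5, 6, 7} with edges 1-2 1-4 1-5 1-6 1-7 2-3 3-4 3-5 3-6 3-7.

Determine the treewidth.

2

A width-2 tree decomposition is:
Bags: B1 = {1, 3, 7}  B2 = {1, 2, 3}  B3 = {1, 3, 5}  B4 = {1, 3, 4}  B5 = {1, 3, 6}
Tree: B1–B2, B2–B3, B3–B4, B4–B5
Each bag holds 3 vertices, so the decomposition has width 2, which upper-bounds the treewidth. For the lower bound, G contains the cycle 3–7–1–2–3, so G is not a forest; only forests have treewidth ≤ 1, hence tw(G) ≥ 2. Combining the bounds, tw(G) = 2.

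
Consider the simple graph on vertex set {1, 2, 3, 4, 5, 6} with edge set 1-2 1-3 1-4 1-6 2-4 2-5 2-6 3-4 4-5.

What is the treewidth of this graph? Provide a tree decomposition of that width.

Treewidth 2.
One such decomposition:
Bags: B1 = {1, 2, 4}  B2 = {1, 3, 4}  B3 = {1, 2, 6}  B4 = {2, 4, 5}
Tree: B1–B2, B1–B3, B1–B4

Each bag holds 3 vertices, so the decomposition has width 2, which upper-bounds the treewidth. Conversely, {1, 2, 4} is a clique of size 3, and the vertices of any clique must share a bag in every tree decomposition; so some bag has ≥ 3 vertices and tw(G) ≥ 2. Hence tw(G) = 2 exactly.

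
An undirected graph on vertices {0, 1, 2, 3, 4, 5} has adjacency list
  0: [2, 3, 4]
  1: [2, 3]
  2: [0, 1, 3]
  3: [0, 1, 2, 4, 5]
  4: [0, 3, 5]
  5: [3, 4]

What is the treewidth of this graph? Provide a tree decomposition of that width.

Each bag holds 3 vertices, so the decomposition has width 2, which upper-bounds the treewidth. For the lower bound, the 3 vertices {0, 2, 3} are pairwise adjacent, and any tree decomposition puts a clique entirely inside one bag — forcing width ≥ 2. Combining the bounds, tw(G) = 2.

Treewidth 2.
One such decomposition:
Bags: B1 = {0, 2, 3}  B2 = {0, 3, 4}  B3 = {1, 2, 3}  B4 = {3, 4, 5}
Tree: B1–B2, B1–B3, B2–B4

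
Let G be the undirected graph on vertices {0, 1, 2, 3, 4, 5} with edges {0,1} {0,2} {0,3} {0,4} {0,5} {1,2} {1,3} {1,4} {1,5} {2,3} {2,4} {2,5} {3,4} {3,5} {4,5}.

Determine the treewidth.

5

A width-5 tree decomposition is:
Bags: B1 = {0, 1, 2, 3, 4, 5}
Tree: (single bag)
A single bag containing all 6 vertices is trivially a valid decomposition of width 5. For the lower bound, the 6 vertices {0, 1, 2, 3, 4, 5} are pairwise adjacent, and any tree decomposition puts a clique entirely inside one bag — forcing width ≥ 5. The upper and lower bounds meet at 5, so that is the treewidth.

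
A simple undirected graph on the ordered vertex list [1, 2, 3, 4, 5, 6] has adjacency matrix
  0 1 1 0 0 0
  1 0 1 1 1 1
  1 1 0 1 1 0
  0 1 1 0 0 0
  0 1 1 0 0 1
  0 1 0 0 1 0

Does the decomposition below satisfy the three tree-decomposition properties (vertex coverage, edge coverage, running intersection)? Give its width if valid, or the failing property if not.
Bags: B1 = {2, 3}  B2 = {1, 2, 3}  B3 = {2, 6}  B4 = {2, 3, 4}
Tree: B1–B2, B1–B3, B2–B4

A tree decomposition must satisfy three properties: every vertex lies in some bag; for every edge, both endpoints lie together in some bag; and for every vertex, the bags containing it form a connected subtree. Here vertex 5 appears in no bag, so the decomposition is invalid.

No — vertex 5 appears in no bag.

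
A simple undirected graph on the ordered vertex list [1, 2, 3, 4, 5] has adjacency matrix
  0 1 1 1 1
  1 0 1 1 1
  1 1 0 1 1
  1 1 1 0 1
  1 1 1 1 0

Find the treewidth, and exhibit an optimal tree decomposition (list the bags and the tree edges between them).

A single bag containing all 5 vertices is trivially a valid decomposition of width 4. On the other hand G contains the 5-clique {1, 2, 3, 4, 5}. A clique must lie in a single bag of any decomposition, so no decomposition can have width below 4. The upper and lower bounds meet at 4, so that is the treewidth.

Treewidth 4.
One optimal decomposition is:
Bags: B1 = {1, 2, 3, 4, 5}
Tree: (single bag)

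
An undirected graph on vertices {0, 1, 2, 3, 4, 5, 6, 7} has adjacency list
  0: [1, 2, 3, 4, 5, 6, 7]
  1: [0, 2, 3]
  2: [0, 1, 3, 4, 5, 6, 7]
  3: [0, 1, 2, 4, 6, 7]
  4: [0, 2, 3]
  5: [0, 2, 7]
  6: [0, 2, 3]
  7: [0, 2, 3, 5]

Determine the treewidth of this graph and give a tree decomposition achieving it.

Each bag holds 4 vertices, so the decomposition has width 3, which upper-bounds the treewidth. For the lower bound, the 4 vertices {0, 1, 2, 3} are pairwise adjacent, and any tree decomposition puts a clique entirely inside one bag — forcing width ≥ 3. Therefore the treewidth is 3.

Treewidth 3.
One such decomposition:
Bags: B1 = {0, 2, 3, 7}  B2 = {0, 2, 5, 7}  B3 = {0, 1, 2, 3}  B4 = {0, 2, 3, 4}  B5 = {0, 2, 3, 6}
Tree: B1–B2, B1–B3, B3–B4, B3–B5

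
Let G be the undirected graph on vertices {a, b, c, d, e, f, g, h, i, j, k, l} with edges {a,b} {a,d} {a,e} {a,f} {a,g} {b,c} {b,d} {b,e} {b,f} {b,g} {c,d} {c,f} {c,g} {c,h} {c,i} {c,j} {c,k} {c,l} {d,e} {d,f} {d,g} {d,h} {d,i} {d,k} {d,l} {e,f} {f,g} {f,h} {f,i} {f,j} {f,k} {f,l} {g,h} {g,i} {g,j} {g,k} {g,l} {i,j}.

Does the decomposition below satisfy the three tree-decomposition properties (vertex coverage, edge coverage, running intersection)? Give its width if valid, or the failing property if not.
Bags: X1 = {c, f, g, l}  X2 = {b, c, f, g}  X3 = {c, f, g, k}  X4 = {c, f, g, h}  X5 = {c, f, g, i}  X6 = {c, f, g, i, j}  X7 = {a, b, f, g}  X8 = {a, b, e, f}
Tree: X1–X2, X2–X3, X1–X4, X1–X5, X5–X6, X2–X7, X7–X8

No — vertex d appears in no bag.

A tree decomposition must satisfy three properties: every vertex lies in some bag; for every edge, both endpoints lie together in some bag; and for every vertex, the bags containing it form a connected subtree. Here vertex d appears in no bag, so the decomposition is invalid.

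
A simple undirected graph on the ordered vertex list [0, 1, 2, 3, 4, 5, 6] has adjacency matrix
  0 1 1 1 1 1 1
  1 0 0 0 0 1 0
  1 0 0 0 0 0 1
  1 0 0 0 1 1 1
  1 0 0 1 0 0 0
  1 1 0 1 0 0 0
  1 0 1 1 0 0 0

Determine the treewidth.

A width-2 tree decomposition is:
Bags: B1 = {0, 3, 6}  B2 = {0, 3, 5}  B3 = {0, 3, 4}  B4 = {0, 1, 5}  B5 = {0, 2, 6}
Tree: B1–B2, B2–B3, B2–B4, B1–B5
The largest bag has 3 vertices, giving width 2; this decomposition certifies tw(G) ≤ 2. For the lower bound, the 3 vertices {0, 1, 5} are pairwise adjacent, and any tree decomposition puts a clique entirely inside one bag — forcing width ≥ 2. The upper and lower bounds meet at 2, so that is the treewidth.

2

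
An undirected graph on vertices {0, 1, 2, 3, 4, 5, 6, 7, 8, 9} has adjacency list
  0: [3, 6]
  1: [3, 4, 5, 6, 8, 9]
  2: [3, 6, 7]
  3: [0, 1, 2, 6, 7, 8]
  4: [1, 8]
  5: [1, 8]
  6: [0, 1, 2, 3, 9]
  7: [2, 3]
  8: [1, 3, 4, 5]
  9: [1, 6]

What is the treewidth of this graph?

2

A width-2 tree decomposition is:
Bags: B1 = {1, 3, 8}  B2 = {1, 5, 8}  B3 = {1, 3, 6}  B4 = {2, 3, 6}  B5 = {1, 6, 9}  B6 = {0, 3, 6}  B7 = {1, 4, 8}  B8 = {2, 3, 7}
Tree: B1–B2, B1–B3, B3–B4, B3–B5, B3–B6, B1–B7, B4–B8
Every bag has size at most 3, so the width is 3 − 1 = 2 and tw(G) ≤ 2. For the lower bound, the 3 vertices {0, 3, 6} are pairwise adjacent, and any tree decomposition puts a clique entirely inside one bag — forcing width ≥ 2. The upper and lower bounds meet at 2, so that is the treewidth.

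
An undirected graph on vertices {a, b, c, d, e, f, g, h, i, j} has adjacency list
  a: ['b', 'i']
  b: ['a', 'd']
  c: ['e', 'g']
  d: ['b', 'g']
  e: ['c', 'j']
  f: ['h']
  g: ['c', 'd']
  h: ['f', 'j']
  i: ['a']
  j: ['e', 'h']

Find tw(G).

A width-1 tree decomposition is:
Bags: B1 = {a, i}  B2 = {a, b}  B3 = {b, d}  B4 = {d, g}  B5 = {c, g}  B6 = {c, e}  B7 = {e, j}  B8 = {h, j}  B9 = {f, h}
Tree: B1–B2, B2–B3, B3–B4, B4–B5, B5–B6, B6–B7, B7–B8, B8–B9
Each bag holds 2 vertices, so the decomposition has width 1, which upper-bounds the treewidth. Any graph with an edge has treewidth ≥ 1, and G has the edge i–a. Therefore the treewidth is 1.

1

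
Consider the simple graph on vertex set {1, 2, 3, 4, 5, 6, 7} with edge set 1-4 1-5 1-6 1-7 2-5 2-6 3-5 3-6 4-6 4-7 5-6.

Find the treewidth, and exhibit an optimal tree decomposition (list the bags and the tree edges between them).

The largest bag has 3 vertices, giving width 2; this decomposition certifies tw(G) ≤ 2. For the lower bound, the 3 vertices {1, 4, 6} are pairwise adjacent, and any tree decomposition puts a clique entirely inside one bag — forcing width ≥ 2. Hence tw(G) = 2 exactly.

Treewidth 2.
One optimal decomposition is:
Bags: B1 = {1, 5, 6}  B2 = {1, 4, 6}  B3 = {3, 5, 6}  B4 = {1, 4, 7}  B5 = {2, 5, 6}
Tree: B1–B2, B1–B3, B2–B4, B1–B5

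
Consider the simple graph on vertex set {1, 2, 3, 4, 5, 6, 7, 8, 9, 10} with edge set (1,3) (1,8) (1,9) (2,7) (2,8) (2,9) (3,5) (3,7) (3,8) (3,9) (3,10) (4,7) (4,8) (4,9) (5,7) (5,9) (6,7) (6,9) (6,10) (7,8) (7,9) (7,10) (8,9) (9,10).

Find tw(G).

3

A width-3 tree decomposition is:
Bags: B1 = {3, 5, 7, 9}  B2 = {3, 7, 8, 9}  B3 = {1, 3, 8, 9}  B4 = {4, 7, 8, 9}  B5 = {3, 7, 9, 10}  B6 = {6, 7, 9, 10}  B7 = {2, 7, 8, 9}
Tree: B1–B2, B2–B3, B2–B4, B1–B5, B5–B6, B2–B7
Each bag holds 4 vertices, so the decomposition has width 3, which upper-bounds the treewidth. Conversely, {1, 3, 8, 9} is a clique of size 4, and the vertices of any clique must share a bag in every tree decomposition; so some bag has ≥ 4 vertices and tw(G) ≥ 3. The upper and lower bounds meet at 3, so that is the treewidth.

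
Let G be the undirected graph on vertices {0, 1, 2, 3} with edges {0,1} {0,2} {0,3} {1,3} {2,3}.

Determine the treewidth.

A width-2 tree decomposition is:
Bags: B1 = {0, 2, 3}  B2 = {0, 1, 3}
Tree: B1–B2
The largest bag has 3 vertices, giving width 2; this decomposition certifies tw(G) ≤ 2. Conversely, {0, 1, 3} is a clique of size 3, and the vertices of any clique must share a bag in every tree decomposition; so some bag has ≥ 3 vertices and tw(G) ≥ 2. The upper and lower bounds meet at 2, so that is the treewidth.

2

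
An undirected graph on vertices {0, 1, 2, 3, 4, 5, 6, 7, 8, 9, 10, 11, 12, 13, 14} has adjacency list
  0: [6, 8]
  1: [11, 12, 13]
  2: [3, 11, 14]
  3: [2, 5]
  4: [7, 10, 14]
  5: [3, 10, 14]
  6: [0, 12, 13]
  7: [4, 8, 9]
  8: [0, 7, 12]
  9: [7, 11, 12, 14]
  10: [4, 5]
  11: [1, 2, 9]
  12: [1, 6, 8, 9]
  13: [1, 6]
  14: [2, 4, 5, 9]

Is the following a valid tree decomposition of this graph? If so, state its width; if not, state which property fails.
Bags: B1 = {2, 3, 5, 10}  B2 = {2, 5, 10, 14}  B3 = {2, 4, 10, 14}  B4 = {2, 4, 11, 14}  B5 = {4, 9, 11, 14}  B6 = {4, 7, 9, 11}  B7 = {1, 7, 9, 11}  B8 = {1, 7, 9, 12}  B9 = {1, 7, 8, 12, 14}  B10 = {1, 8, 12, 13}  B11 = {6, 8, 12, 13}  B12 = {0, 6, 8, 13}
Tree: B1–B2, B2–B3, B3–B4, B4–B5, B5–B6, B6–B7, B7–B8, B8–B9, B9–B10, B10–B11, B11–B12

No — bags containing vertex 14 are not connected in the tree.

A tree decomposition must satisfy three properties: every vertex lies in some bag; for every edge, both endpoints lie together in some bag; and for every vertex, the bags containing it form a connected subtree. Here bags containing vertex 14 are not connected in the tree, so the decomposition is invalid.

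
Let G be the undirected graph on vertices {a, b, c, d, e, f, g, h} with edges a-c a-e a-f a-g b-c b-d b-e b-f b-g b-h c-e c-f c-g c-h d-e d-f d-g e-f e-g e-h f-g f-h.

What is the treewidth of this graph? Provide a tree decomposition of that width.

Treewidth 4.
Bags: B1 = {b, c, e, f, g}  B2 = {b, d, e, f, g}  B3 = {a, c, e, f, g}  B4 = {b, c, e, f, h}
Tree: B1–B2, B1–B3, B1–B4

The largest bag has 5 vertices, giving width 4; this decomposition certifies tw(G) ≤ 4. Conversely, {b, d, e, f, g} is a clique of size 5, and the vertices of any clique must share a bag in every tree decomposition; so some bag has ≥ 5 vertices and tw(G) ≥ 4. Hence tw(G) = 4 exactly.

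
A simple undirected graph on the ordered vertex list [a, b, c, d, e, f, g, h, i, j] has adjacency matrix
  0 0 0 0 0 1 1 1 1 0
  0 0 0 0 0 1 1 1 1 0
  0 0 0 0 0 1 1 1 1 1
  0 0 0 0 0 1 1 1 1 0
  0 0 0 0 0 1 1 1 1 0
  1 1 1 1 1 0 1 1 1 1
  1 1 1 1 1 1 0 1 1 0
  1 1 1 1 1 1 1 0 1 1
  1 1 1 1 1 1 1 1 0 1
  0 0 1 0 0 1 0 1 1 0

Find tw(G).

4

A width-4 tree decomposition is:
Bags: B1 = {c, f, g, h, i}  B2 = {c, f, h, i, j}  B3 = {b, f, g, h, i}  B4 = {e, f, g, h, i}  B5 = {a, f, g, h, i}  B6 = {d, f, g, h, i}
Tree: B1–B2, B1–B3, B3–B4, B3–B5, B4–B6
The largest bag has 5 vertices, giving width 4; this decomposition certifies tw(G) ≤ 4. Conversely, {d, f, g, h, i} is a clique of size 5, and the vertices of any clique must share a bag in every tree decomposition; so some bag has ≥ 5 vertices and tw(G) ≥ 4. Hence tw(G) = 4 exactly.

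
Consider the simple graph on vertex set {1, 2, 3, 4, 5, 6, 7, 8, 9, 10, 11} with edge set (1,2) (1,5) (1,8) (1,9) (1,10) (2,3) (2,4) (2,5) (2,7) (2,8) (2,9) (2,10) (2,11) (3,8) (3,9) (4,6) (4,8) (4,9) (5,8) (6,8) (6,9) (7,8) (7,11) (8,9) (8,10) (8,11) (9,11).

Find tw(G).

A width-3 tree decomposition is:
Bags: B1 = {1, 2, 8, 9}  B2 = {2, 4, 8, 9}  B3 = {2, 8, 9, 11}  B4 = {1, 2, 5, 8}  B5 = {2, 3, 8, 9}  B6 = {1, 2, 8, 10}  B7 = {4, 6, 8, 9}  B8 = {2, 7, 8, 11}
Tree: B1–B2, B2–B3, B1–B4, B1–B5, B4–B6, B2–B7, B3–B8
The largest bag has 4 vertices, giving width 3; this decomposition certifies tw(G) ≤ 3. On the other hand G contains the 4-clique {2, 3, 8, 9}. A clique must lie in a single bag of any decomposition, so no decomposition can have width below 3. The upper and lower bounds meet at 3, so that is the treewidth.

3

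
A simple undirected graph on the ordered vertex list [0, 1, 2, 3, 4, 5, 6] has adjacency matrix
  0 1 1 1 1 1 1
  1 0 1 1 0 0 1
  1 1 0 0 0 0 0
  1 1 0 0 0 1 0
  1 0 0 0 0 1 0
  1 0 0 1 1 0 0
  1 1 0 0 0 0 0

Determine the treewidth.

2

A width-2 tree decomposition is:
Bags: B1 = {0, 3, 5}  B2 = {0, 4, 5}  B3 = {0, 1, 3}  B4 = {0, 1, 2}  B5 = {0, 1, 6}
Tree: B1–B2, B1–B3, B3–B4, B4–B5
Every bag has size at most 3, so the width is 3 − 1 = 2 and tw(G) ≤ 2. For the lower bound, the 3 vertices {0, 1, 2} are pairwise adjacent, and any tree decomposition puts a clique entirely inside one bag — forcing width ≥ 2. The upper and lower bounds meet at 2, so that is the treewidth.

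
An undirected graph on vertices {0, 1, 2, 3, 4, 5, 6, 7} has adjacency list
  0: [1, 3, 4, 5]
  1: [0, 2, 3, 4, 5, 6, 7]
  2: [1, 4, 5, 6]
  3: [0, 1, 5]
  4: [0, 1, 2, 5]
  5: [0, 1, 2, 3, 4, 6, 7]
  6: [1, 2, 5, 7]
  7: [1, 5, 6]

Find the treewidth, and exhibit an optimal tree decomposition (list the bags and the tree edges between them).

Treewidth 3.
One such decomposition:
Bags: B1 = {1, 2, 4, 5}  B2 = {1, 2, 5, 6}  B3 = {0, 1, 4, 5}  B4 = {0, 1, 3, 5}  B5 = {1, 5, 6, 7}
Tree: B1–B2, B1–B3, B3–B4, B2–B5

Every bag has size at most 4, so the width is 4 − 1 = 3 and tw(G) ≤ 3. Conversely, {0, 1, 3, 5} is a clique of size 4, and the vertices of any clique must share a bag in every tree decomposition; so some bag has ≥ 4 vertices and tw(G) ≥ 3. Combining the bounds, tw(G) = 3.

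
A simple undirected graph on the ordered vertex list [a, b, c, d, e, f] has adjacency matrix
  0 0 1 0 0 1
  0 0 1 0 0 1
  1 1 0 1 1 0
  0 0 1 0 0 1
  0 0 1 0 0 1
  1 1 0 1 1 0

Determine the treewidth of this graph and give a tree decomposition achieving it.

Every bag has size at most 3, so the width is 3 − 1 = 2 and tw(G) ≤ 2. For the lower bound, G contains the cycle c–d–f–e–c, so G is not a forest; only forests have treewidth ≤ 1, hence tw(G) ≥ 2. The upper and lower bounds meet at 2, so that is the treewidth.

Treewidth 2.
One optimal decomposition is:
Bags: B1 = {c, d, f}  B2 = {c, e, f}  B3 = {a, c, f}  B4 = {b, c, f}
Tree: B1–B2, B2–B3, B3–B4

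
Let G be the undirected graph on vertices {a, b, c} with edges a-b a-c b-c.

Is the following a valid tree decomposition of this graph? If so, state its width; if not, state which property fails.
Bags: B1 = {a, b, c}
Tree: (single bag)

Yes; width 2.

Every vertex of G appears in some bag (union = {a, b, c}); every edge is covered by a bag; and for each vertex v the set of bags containing v is connected in the bag tree. The decomposition is therefore valid. The largest bag has 3 vertices, so the width is 2.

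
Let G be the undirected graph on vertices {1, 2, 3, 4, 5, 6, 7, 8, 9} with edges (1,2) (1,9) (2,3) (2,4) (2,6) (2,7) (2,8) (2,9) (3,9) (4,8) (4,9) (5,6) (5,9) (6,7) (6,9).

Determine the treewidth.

2

A width-2 tree decomposition is:
Bags: B1 = {2, 4, 9}  B2 = {2, 6, 9}  B3 = {5, 6, 9}  B4 = {2, 3, 9}  B5 = {1, 2, 9}  B6 = {2, 6, 7}  B7 = {2, 4, 8}
Tree: B1–B2, B2–B3, B2–B4, B2–B5, B2–B6, B1–B7
Every bag has size at most 3, so the width is 3 − 1 = 2 and tw(G) ≤ 2. For the lower bound, the 3 vertices {2, 4, 8} are pairwise adjacent, and any tree decomposition puts a clique entirely inside one bag — forcing width ≥ 2. Hence tw(G) = 2 exactly.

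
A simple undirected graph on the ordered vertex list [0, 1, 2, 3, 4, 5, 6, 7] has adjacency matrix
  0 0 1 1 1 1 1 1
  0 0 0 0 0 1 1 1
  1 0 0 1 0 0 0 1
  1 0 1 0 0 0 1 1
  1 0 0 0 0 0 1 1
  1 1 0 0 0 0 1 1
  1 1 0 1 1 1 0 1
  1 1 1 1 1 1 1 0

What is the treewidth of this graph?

3

A width-3 tree decomposition is:
Bags: B1 = {0, 3, 6, 7}  B2 = {0, 4, 6, 7}  B3 = {0, 5, 6, 7}  B4 = {0, 2, 3, 7}  B5 = {1, 5, 6, 7}
Tree: B1–B2, B1–B3, B1–B4, B3–B5
Each bag holds 4 vertices, so the decomposition has width 3, which upper-bounds the treewidth. Conversely, {0, 2, 3, 7} is a clique of size 4, and the vertices of any clique must share a bag in every tree decomposition; so some bag has ≥ 4 vertices and tw(G) ≥ 3. Therefore the treewidth is 3.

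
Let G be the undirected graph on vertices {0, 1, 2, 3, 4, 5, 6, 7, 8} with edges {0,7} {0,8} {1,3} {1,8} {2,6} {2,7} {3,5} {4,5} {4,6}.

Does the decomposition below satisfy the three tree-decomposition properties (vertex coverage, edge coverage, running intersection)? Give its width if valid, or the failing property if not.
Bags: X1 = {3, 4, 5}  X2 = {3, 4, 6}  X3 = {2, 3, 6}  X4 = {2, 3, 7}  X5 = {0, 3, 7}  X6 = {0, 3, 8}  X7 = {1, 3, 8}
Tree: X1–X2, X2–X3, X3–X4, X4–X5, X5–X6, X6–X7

Yes; width 2.

Every vertex of G appears in some bag (union = {0, 1, 2, 3, 4, 5, 6, 7, 8}); every edge is covered by a bag; and for each vertex v the set of bags containing v is connected in the bag tree. The decomposition is therefore valid. The largest bag has 3 vertices, so the width is 2.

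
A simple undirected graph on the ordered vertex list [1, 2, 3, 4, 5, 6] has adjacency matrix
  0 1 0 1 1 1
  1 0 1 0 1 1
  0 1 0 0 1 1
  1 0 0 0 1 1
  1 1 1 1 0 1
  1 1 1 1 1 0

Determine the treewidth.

3

A width-3 tree decomposition is:
Bags: B1 = {1, 2, 5, 6}  B2 = {2, 3, 5, 6}  B3 = {1, 4, 5, 6}
Tree: B1–B2, B1–B3
Every bag has size at most 4, so the width is 4 − 1 = 3 and tw(G) ≤ 3. For the lower bound, the 4 vertices {1, 2, 5, 6} are pairwise adjacent, and any tree decomposition puts a clique entirely inside one bag — forcing width ≥ 3. Combining the bounds, tw(G) = 3.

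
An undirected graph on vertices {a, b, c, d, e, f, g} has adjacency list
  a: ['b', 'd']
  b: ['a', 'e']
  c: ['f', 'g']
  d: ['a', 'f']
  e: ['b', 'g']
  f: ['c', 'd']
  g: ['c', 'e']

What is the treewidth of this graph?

A width-2 tree decomposition is:
Bags: B1 = {a, b, e}  B2 = {a, d, e}  B3 = {d, e, f}  B4 = {c, e, f}  B5 = {c, e, g}
Tree: B1–B2, B2–B3, B3–B4, B4–B5
Every bag has size at most 3, so the width is 3 − 1 = 2 and tw(G) ≤ 2. The edges e–b–a–d–f–c–g–e form a cycle, so G is not a tree and its treewidth is at least 2. The upper and lower bounds meet at 2, so that is the treewidth.

2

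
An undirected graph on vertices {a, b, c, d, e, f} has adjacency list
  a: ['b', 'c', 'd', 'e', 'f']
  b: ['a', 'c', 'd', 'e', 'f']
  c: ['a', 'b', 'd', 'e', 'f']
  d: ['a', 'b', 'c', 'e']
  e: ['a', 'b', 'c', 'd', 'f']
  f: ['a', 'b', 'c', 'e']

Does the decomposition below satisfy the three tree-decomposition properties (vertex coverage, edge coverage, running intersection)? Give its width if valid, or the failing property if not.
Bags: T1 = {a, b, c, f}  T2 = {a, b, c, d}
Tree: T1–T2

A tree decomposition must satisfy three properties: every vertex lies in some bag; for every edge, both endpoints lie together in some bag; and for every vertex, the bags containing it form a connected subtree. Here vertex e appears in no bag, so the decomposition is invalid.

No — vertex e appears in no bag.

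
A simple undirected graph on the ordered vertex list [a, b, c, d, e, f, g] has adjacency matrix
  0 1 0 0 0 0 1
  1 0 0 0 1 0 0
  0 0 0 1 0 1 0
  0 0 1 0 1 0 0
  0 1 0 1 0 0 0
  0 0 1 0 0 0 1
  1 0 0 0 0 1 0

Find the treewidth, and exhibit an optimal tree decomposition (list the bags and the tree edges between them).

Treewidth 2.
Bags: B1 = {c, d, f}  B2 = {d, e, f}  B3 = {b, e, f}  B4 = {a, b, f}  B5 = {a, f, g}
Tree: B1–B2, B2–B3, B3–B4, B4–B5

Each bag holds 3 vertices, so the decomposition has width 2, which upper-bounds the treewidth. Since f–c–d–e–b–a–g–f is a cycle in G, G is not acyclic. Forests are exactly the graphs of treewidth ≤ 1, so tw(G) ≥ 2. Hence tw(G) = 2 exactly.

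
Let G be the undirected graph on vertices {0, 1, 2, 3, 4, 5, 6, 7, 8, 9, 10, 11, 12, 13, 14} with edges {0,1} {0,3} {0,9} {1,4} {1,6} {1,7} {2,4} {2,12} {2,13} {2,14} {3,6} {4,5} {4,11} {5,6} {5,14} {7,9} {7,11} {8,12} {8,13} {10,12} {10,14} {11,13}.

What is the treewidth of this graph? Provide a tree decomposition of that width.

The largest bag has 4 vertices, giving width 3; this decomposition certifies tw(G) ≤ 3. For the lower bound: the 4 vertex sets {8,10,12}, {13}, {2}, {4,5,11,14} are disjoint, each induces a connected subgraph, and every pair is joined by at least one edge of G. Contracting each set to a single vertex therefore yields K_{4} as a minor, and since treewidth is minor-monotone, tw(G) ≥ tw(K_{4}) = 3. The upper and lower bounds meet at 3, so that is the treewidth.

Treewidth 3.
Bags: B1 = {8, 10, 12, 13}  B2 = {2, 10, 12, 13}  B3 = {2, 10, 13, 14}  B4 = {2, 11, 13, 14}  B5 = {2, 4, 11, 14}  B6 = {4, 5, 11, 14}  B7 = {4, 5, 7, 11}  B8 = {1, 4, 5, 7}  B9 = {1, 5, 6, 7}  B10 = {1, 6, 7, 9}  B11 = {0, 1, 6, 9}  B12 = {0, 3, 6, 9}
Tree: B1–B2, B2–B3, B3–B4, B4–B5, B5–B6, B6–B7, B7–B8, B8–B9, B9–B10, B10–B11, B11–B12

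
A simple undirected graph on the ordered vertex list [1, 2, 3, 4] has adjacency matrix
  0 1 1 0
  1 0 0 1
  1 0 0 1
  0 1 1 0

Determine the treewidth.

A width-2 tree decomposition is:
Bags: B1 = {1, 2, 4}  B2 = {1, 3, 4}
Tree: B1–B2
The largest bag has 3 vertices, giving width 2; this decomposition certifies tw(G) ≤ 2. The edges 4–2–1–3–4 form a cycle, so G is not a tree and its treewidth is at least 2. The upper and lower bounds meet at 2, so that is the treewidth.

2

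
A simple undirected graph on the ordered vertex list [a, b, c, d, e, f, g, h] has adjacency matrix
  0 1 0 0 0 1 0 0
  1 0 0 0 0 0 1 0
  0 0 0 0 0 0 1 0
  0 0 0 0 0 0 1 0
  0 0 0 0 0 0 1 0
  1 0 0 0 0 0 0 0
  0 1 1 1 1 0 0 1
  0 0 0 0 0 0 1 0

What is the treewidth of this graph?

1

A width-1 tree decomposition is:
Bags: B1 = {b, g}  B2 = {d, g}  B3 = {e, g}  B4 = {c, g}  B5 = {g, h}  B6 = {a, b}  B7 = {a, f}
Tree: B1–B2, B2–B3, B1–B4, B4–B5, B1–B6, B6–B7
Every bag has size at most 2, so the width is 2 − 1 = 1 and tw(G) ≤ 1. G has an edge, so its treewidth is at least 1. Hence tw(G) = 1 exactly.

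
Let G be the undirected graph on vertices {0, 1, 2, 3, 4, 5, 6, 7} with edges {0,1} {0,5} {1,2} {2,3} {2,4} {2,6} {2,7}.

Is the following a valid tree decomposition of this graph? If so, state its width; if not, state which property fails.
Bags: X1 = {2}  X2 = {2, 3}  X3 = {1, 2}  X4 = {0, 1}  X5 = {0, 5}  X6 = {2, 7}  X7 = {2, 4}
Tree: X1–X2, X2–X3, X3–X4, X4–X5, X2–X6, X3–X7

A tree decomposition must satisfy three properties: every vertex lies in some bag; for every edge, both endpoints lie together in some bag; and for every vertex, the bags containing it form a connected subtree. Here vertex 6 appears in no bag, so the decomposition is invalid.

No — vertex 6 appears in no bag.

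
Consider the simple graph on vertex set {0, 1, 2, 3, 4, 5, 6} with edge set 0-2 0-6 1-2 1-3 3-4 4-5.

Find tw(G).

A width-1 tree decomposition is:
Bags: B1 = {4, 5}  B2 = {3, 4}  B3 = {1, 3}  B4 = {1, 2}  B5 = {0, 2}  B6 = {0, 6}
Tree: B1–B2, B2–B3, B3–B4, B4–B5, B5–B6
The largest bag has 2 vertices, giving width 1; this decomposition certifies tw(G) ≤ 1. Any graph with an edge has treewidth ≥ 1, and G has the edge 5–4. Hence tw(G) = 1 exactly.

1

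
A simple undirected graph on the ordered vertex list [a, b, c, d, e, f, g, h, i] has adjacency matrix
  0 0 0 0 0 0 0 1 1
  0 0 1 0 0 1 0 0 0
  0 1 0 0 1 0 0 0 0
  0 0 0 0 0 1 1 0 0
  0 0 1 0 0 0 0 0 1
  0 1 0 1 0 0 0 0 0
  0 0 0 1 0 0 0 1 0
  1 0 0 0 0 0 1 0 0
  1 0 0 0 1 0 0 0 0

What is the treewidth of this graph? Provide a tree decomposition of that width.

Each bag holds 3 vertices, so the decomposition has width 2, which upper-bounds the treewidth. Since a–h–g–d–f–b–c–e–i–a is a cycle in G, G is not acyclic. Forests are exactly the graphs of treewidth ≤ 1, so tw(G) ≥ 2. Therefore the treewidth is 2.

Treewidth 2.
One such decomposition:
Bags: B1 = {a, g, h}  B2 = {a, d, g}  B3 = {a, d, f}  B4 = {a, b, f}  B5 = {a, b, c}  B6 = {a, c, e}  B7 = {a, e, i}
Tree: B1–B2, B2–B3, B3–B4, B4–B5, B5–B6, B6–B7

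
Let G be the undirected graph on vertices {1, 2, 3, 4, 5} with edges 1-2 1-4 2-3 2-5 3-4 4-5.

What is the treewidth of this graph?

2

A width-2 tree decomposition is:
Bags: B1 = {2, 4, 5}  B2 = {1, 2, 4}  B3 = {2, 3, 4}
Tree: B1–B2, B2–B3
The largest bag has 3 vertices, giving width 2; this decomposition certifies tw(G) ≤ 2. The edges 5–4–1–2–5 form a cycle, so G is not a tree and its treewidth is at least 2. Combining the bounds, tw(G) = 2.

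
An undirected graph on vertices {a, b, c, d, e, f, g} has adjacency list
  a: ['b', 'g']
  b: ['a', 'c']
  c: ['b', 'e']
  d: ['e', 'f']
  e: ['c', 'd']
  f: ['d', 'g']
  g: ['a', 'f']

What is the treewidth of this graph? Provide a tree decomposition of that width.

Treewidth 2.
Bags: B1 = {d, f, g}  B2 = {a, d, g}  B3 = {a, b, d}  B4 = {b, c, d}  B5 = {c, d, e}
Tree: B1–B2, B2–B3, B3–B4, B4–B5

The largest bag has 3 vertices, giving width 2; this decomposition certifies tw(G) ≤ 2. For the lower bound, G contains the cycle d–f–g–a–b–c–e–d, so G is not a forest; only forests have treewidth ≤ 1, hence tw(G) ≥ 2. Combining the bounds, tw(G) = 2.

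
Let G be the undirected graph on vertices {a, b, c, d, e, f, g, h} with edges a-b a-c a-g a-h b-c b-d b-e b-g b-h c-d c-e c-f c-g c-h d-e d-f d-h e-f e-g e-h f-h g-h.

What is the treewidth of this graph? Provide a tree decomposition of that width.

Every bag has size at most 5, so the width is 5 − 1 = 4 and tw(G) ≤ 4. On the other hand G contains the 5-clique {c, d, e, f, h}. A clique must lie in a single bag of any decomposition, so no decomposition can have width below 4. Hence tw(G) = 4 exactly.

Treewidth 4.
Bags: B1 = {b, c, d, e, h}  B2 = {b, c, e, g, h}  B3 = {a, b, c, g, h}  B4 = {c, d, e, f, h}
Tree: B1–B2, B2–B3, B1–B4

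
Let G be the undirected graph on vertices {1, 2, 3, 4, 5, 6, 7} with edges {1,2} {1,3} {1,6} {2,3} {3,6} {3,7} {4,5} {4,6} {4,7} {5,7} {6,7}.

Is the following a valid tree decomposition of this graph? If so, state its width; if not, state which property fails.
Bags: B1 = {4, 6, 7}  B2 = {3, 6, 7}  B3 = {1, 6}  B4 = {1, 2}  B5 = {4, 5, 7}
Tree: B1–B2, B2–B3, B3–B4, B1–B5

No — edge (3,1) lies in no bag.

A tree decomposition must satisfy three properties: every vertex lies in some bag; for every edge, both endpoints lie together in some bag; and for every vertex, the bags containing it form a connected subtree. Here edge (3,1) lies in no bag, so the decomposition is invalid.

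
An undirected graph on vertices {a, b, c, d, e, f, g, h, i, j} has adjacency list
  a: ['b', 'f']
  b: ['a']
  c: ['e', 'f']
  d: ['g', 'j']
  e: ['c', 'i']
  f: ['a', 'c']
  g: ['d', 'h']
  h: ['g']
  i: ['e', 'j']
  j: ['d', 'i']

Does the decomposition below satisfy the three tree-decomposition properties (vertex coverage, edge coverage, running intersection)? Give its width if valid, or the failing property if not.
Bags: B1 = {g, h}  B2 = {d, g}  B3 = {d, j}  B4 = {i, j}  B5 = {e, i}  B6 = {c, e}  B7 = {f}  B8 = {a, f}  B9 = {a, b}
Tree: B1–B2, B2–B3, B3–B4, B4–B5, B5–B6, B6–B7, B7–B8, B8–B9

No — edge (c,f) lies in no bag.

A tree decomposition must satisfy three properties: every vertex lies in some bag; for every edge, both endpoints lie together in some bag; and for every vertex, the bags containing it form a connected subtree. Here edge (c,f) lies in no bag, so the decomposition is invalid.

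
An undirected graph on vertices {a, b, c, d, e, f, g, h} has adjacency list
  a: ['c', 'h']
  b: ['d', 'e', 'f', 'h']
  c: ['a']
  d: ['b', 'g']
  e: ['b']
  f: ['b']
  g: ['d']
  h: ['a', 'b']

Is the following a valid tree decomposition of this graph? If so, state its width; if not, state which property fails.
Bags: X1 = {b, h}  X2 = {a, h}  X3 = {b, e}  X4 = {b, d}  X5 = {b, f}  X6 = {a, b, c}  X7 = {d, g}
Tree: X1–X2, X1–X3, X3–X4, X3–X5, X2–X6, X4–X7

A tree decomposition must satisfy three properties: every vertex lies in some bag; for every edge, both endpoints lie together in some bag; and for every vertex, the bags containing it form a connected subtree. Here bags containing vertex b are not connected in the tree, so the decomposition is invalid.

No — bags containing vertex b are not connected in the tree.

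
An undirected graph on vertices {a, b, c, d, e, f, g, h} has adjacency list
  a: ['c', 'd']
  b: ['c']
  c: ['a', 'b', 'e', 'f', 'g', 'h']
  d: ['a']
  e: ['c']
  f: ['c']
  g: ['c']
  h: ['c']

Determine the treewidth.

1

A width-1 tree decomposition is:
Bags: B1 = {a, c}  B2 = {c, h}  B3 = {a, d}  B4 = {c, f}  B5 = {c, g}  B6 = {c, e}  B7 = {b, c}
Tree: B1–B2, B1–B3, B2–B4, B2–B5, B1–B6, B5–B7
Each bag holds 2 vertices, so the decomposition has width 1, which upper-bounds the treewidth. Since G has at least one edge (e.g. a–c), it is not an edgeless graph, so tw(G) ≥ 1. Combining the bounds, tw(G) = 1.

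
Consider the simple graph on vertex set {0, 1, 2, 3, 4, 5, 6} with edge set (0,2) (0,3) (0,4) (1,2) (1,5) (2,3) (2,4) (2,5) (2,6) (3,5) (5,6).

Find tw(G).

A width-2 tree decomposition is:
Bags: B1 = {0, 2, 3}  B2 = {0, 2, 4}  B3 = {2, 3, 5}  B4 = {1, 2, 5}  B5 = {2, 5, 6}
Tree: B1–B2, B1–B3, B3–B4, B3–B5
Each bag holds 3 vertices, so the decomposition has width 2, which upper-bounds the treewidth. On the other hand G contains the 3-clique {0, 2, 3}. A clique must lie in a single bag of any decomposition, so no decomposition can have width below 2. Therefore the treewidth is 2.

2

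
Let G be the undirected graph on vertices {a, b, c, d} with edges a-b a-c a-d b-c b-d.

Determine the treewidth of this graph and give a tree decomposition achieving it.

The largest bag has 3 vertices, giving width 2; this decomposition certifies tw(G) ≤ 2. Conversely, {a, b, d} is a clique of size 3, and the vertices of any clique must share a bag in every tree decomposition; so some bag has ≥ 3 vertices and tw(G) ≥ 2. The upper and lower bounds meet at 2, so that is the treewidth.

Treewidth 2.
One such decomposition:
Bags: B1 = {a, b, d}  B2 = {a, b, c}
Tree: B1–B2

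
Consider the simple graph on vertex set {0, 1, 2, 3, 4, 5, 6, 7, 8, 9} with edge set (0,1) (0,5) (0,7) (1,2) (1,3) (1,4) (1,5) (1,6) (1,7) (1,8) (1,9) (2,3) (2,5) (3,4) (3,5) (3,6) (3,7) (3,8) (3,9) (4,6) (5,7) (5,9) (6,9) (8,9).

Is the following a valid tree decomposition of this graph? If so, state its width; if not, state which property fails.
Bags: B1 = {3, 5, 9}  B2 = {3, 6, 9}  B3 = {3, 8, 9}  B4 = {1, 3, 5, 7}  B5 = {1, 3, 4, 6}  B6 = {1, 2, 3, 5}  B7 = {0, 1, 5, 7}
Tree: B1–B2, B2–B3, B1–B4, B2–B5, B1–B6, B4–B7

No — edge (1,9) lies in no bag.

A tree decomposition must satisfy three properties: every vertex lies in some bag; for every edge, both endpoints lie together in some bag; and for every vertex, the bags containing it form a connected subtree. Here edge (1,9) lies in no bag, so the decomposition is invalid.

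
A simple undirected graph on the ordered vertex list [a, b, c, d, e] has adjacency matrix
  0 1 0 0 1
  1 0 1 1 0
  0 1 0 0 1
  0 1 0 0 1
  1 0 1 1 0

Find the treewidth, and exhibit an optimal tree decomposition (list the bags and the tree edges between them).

Treewidth 2.
One such decomposition:
Bags: B1 = {b, c, e}  B2 = {b, d, e}  B3 = {a, b, e}
Tree: B1–B2, B2–B3

Every bag has size at most 3, so the width is 3 − 1 = 2 and tw(G) ≤ 2. The edges e–c–b–d–e form a cycle, so G is not a tree and its treewidth is at least 2. Combining the bounds, tw(G) = 2.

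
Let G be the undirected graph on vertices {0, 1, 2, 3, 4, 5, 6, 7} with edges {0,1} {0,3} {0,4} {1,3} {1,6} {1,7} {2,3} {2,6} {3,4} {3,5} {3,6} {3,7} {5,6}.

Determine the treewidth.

2

A width-2 tree decomposition is:
Bags: B1 = {1, 3, 6}  B2 = {3, 5, 6}  B3 = {2, 3, 6}  B4 = {1, 3, 7}  B5 = {0, 1, 3}  B6 = {0, 3, 4}
Tree: B1–B2, B2–B3, B1–B4, B4–B5, B5–B6
Every bag has size at most 3, so the width is 3 − 1 = 2 and tw(G) ≤ 2. For the lower bound, the 3 vertices {0, 1, 3} are pairwise adjacent, and any tree decomposition puts a clique entirely inside one bag — forcing width ≥ 2. Hence tw(G) = 2 exactly.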